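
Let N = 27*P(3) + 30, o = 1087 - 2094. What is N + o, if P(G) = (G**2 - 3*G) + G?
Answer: -896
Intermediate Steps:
P(G) = G**2 - 2*G
o = -1007
N = 111 (N = 27*(3*(-2 + 3)) + 30 = 27*(3*1) + 30 = 27*3 + 30 = 81 + 30 = 111)
N + o = 111 - 1007 = -896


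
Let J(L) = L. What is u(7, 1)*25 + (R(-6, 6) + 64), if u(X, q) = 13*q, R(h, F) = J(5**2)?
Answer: 414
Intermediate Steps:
R(h, F) = 25 (R(h, F) = 5**2 = 25)
u(7, 1)*25 + (R(-6, 6) + 64) = (13*1)*25 + (25 + 64) = 13*25 + 89 = 325 + 89 = 414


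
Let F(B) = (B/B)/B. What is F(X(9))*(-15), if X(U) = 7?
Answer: -15/7 ≈ -2.1429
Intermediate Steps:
F(B) = 1/B
F(X(9))*(-15) = -15/7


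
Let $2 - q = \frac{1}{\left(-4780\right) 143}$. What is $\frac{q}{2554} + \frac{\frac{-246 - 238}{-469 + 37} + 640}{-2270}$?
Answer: $- \frac{150678868627}{534988507482} \approx -0.28165$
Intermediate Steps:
$q = \frac{1367081}{683540}$ ($q = 2 - \frac{1}{\left(-4780\right) 143} = 2 - \left(- \frac{1}{4780}\right) \frac{1}{143} = 2 - - \frac{1}{683540} = 2 + \frac{1}{683540} = \frac{1367081}{683540} \approx 2.0$)
$\frac{q}{2554} + \frac{\frac{-246 - 238}{-469 + 37} + 640}{-2270} = \frac{1367081}{683540 \cdot 2554} + \frac{\frac{-246 - 238}{-469 + 37} + 640}{-2270} = \frac{1367081}{683540} \cdot \frac{1}{2554} + \left(- \frac{484}{-432} + 640\right) \left(- \frac{1}{2270}\right) = \frac{1367081}{1745761160} + \left(\left(-484\right) \left(- \frac{1}{432}\right) + 640\right) \left(- \frac{1}{2270}\right) = \frac{1367081}{1745761160} + \left(\frac{121}{108} + 640\right) \left(- \frac{1}{2270}\right) = \frac{1367081}{1745761160} + \frac{69241}{108} \left(- \frac{1}{2270}\right) = \frac{1367081}{1745761160} - \frac{69241}{245160} = - \frac{150678868627}{534988507482}$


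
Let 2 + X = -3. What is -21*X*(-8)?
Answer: -840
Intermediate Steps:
X = -5 (X = -2 - 3 = -5)
-21*X*(-8) = -21*(-5)*(-8) = 105*(-8) = -840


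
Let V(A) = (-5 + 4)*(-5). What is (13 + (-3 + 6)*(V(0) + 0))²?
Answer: 784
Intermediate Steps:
V(A) = 5 (V(A) = -1*(-5) = 5)
(13 + (-3 + 6)*(V(0) + 0))² = (13 + (-3 + 6)*(5 + 0))² = (13 + 3*5)² = (13 + 15)² = 28² = 784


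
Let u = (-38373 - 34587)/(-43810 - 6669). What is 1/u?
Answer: 50479/72960 ≈ 0.69187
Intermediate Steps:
u = 72960/50479 (u = -72960/(-50479) = -72960*(-1/50479) = 72960/50479 ≈ 1.4454)
1/u = 1/(72960/50479) = 50479/72960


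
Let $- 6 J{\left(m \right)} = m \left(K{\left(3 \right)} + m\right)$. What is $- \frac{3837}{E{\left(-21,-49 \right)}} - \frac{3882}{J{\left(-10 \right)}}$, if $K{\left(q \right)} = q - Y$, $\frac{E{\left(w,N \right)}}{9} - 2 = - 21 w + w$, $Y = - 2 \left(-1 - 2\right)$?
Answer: $\frac{14660701}{82290} \approx 178.16$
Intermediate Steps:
$Y = 6$ ($Y = \left(-2\right) \left(-3\right) = 6$)
$E{\left(w,N \right)} = 18 - 180 w$ ($E{\left(w,N \right)} = 18 + 9 \left(- 21 w + w\right) = 18 + 9 \left(- 20 w\right) = 18 - 180 w$)
$K{\left(q \right)} = -6 + q$ ($K{\left(q \right)} = q - 6 = -6 + q$)
$J{\left(m \right)} = - \frac{m \left(-3 + m\right)}{6}$ ($J{\left(m \right)} = - \frac{m \left(\left(-6 + 3\right) + m\right)}{6} = - \frac{m \left(-3 + m\right)}{6}$)
$- \frac{3837}{E{\left(-21,-49 \right)}} - \frac{3882}{J{\left(-10 \right)}} = - \frac{3837}{18 - -3780} - \frac{3882}{\frac{1}{6} \left(-10\right) \left(3 - -10\right)} = - \frac{3837}{18 + 3780} - \frac{3882}{\frac{1}{6} \left(-10\right) \left(3 + 10\right)} = - \frac{3837}{3798} - \frac{3882}{\frac{1}{6} \left(-10\right) 13} = \left(-3837\right) \frac{1}{3798} - \frac{3882}{- \frac{65}{3}} = - \frac{1279}{1266} - - \frac{11646}{65} = - \frac{1279}{1266} + \frac{11646}{65} = \frac{14660701}{82290}$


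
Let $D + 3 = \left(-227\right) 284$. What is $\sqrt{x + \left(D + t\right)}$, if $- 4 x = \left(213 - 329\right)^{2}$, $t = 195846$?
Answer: $\sqrt{128011} \approx 357.79$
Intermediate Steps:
$D = -64471$ ($D = -3 - 64468 = -64471$)
$x = -3364$ ($x = - \frac{\left(213 - 329\right)^{2}}{4} = - \frac{\left(-116\right)^{2}}{4} = \left(- \frac{1}{4}\right) 13456 = -3364$)
$\sqrt{x + \left(D + t\right)} = \sqrt{-3364 + \left(-64471 + 195846\right)} = \sqrt{-3364 + 131375} = \sqrt{128011}$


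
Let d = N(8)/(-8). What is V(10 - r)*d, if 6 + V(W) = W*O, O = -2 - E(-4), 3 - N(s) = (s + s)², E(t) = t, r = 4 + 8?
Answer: -1265/4 ≈ -316.25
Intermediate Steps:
r = 12
N(s) = 3 - 4*s² (N(s) = 3 - (s + s)² = 3 - (2*s)² = 3 - 4*s²)
O = 2 (O = -2 - 1*(-4) = -2 + 4 = 2)
d = 253/8 (d = (3 - 4*8²)/(-8) = (3 - 4*64)*(-⅛) = (3 - 256)*(-⅛) = -253*(-⅛) = 253/8 ≈ 31.625)
V(W) = -6 + 2*W (V(W) = -6 + W*2 = -6 + 2*W)
V(10 - r)*d = (-6 + 2*(10 - 1*12))*(253/8) = (-6 + 2*(10 - 12))*(253/8) = (-6 + 2*(-2))*(253/8) = (-6 - 4)*(253/8) = -10*253/8 = -1265/4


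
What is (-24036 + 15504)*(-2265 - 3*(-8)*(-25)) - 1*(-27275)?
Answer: 24471455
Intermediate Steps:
(-24036 + 15504)*(-2265 - 3*(-8)*(-25)) - 1*(-27275) = -8532*(-2265 + 24*(-25)) + 27275 = -8532*(-2265 - 600) + 27275 = -8532*(-2865) + 27275 = 24444180 + 27275 = 24471455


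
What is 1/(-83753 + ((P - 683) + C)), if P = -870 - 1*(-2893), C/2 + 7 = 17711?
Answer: -1/47005 ≈ -2.1274e-5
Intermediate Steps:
C = 35408 (C = -14 + 2*17711 = -14 + 35422 = 35408)
P = 2023 (P = -870 + 2893 = 2023)
1/(-83753 + ((P - 683) + C)) = 1/(-83753 + ((2023 - 683) + 35408)) = 1/(-83753 + (1340 + 35408)) = 1/(-83753 + 36748) = 1/(-47005) = -1/47005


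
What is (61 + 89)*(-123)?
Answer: -18450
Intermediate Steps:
(61 + 89)*(-123) = 150*(-123) = -18450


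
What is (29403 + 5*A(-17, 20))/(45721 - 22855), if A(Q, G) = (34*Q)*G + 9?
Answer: -14176/11433 ≈ -1.2399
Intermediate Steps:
A(Q, G) = 9 + 34*G*Q (A(Q, G) = 34*G*Q + 9 = 9 + 34*G*Q)
(29403 + 5*A(-17, 20))/(45721 - 22855) = (29403 + 5*(9 + 34*20*(-17)))/(45721 - 22855) = (29403 + 5*(9 - 11560))/22866 = (29403 + 5*(-11551))*(1/22866) = (29403 - 57755)*(1/22866) = -28352*1/22866 = -14176/11433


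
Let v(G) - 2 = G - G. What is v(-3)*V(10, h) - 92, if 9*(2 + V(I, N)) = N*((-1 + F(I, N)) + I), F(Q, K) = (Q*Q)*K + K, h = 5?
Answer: 4276/9 ≈ 475.11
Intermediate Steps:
v(G) = 2 (v(G) = 2 + (G - G) = 2 + 0 = 2)
F(Q, K) = K + K*Q² (F(Q, K) = Q²*K + K = K*Q² + K = K + K*Q²)
V(I, N) = -2 + N*(-1 + I + N*(1 + I²))/9 (V(I, N) = -2 + (N*((-1 + N*(1 + I²)) + I))/9 = -2 + (N*(-1 + I + N*(1 + I²)))/9 = -2 + N*(-1 + I + N*(1 + I²))/9)
v(-3)*V(10, h) - 92 = 2*(-2 - ⅑*5 + (⅑)*10*5 + (⅑)*5²*(1 + 10²)) - 92 = 2*(-2 - 5/9 + 50/9 + (⅑)*25*(1 + 100)) - 92 = 2*(-2 - 5/9 + 50/9 + (⅑)*25*101) - 92 = 2*(-2 - 5/9 + 50/9 + 2525/9) - 92 = 2*(2552/9) - 92 = 5104/9 - 92 = 4276/9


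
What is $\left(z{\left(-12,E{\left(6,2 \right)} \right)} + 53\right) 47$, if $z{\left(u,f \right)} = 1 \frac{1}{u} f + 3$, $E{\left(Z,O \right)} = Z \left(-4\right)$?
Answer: $2726$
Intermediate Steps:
$E{\left(Z,O \right)} = - 4 Z$
$z{\left(u,f \right)} = 3 + \frac{f}{u}$ ($z{\left(u,f \right)} = \frac{f}{u} + 3 = 3 + \frac{f}{u}$)
$\left(z{\left(-12,E{\left(6,2 \right)} \right)} + 53\right) 47 = \left(\left(3 + \frac{\left(-4\right) 6}{-12}\right) + 53\right) 47 = \left(\left(3 - -2\right) + 53\right) 47 = \left(\left(3 + 2\right) + 53\right) 47 = \left(5 + 53\right) 47 = 58 \cdot 47 = 2726$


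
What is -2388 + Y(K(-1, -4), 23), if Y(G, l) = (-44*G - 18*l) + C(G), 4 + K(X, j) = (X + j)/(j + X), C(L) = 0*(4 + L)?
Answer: -2670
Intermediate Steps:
C(L) = 0
K(X, j) = -3 (K(X, j) = -4 + (X + j)/(j + X) = -4 + (X + j)/(X + j) = -4 + 1 = -3)
Y(G, l) = -44*G - 18*l (Y(G, l) = (-44*G - 18*l) + 0 = -44*G - 18*l)
-2388 + Y(K(-1, -4), 23) = -2388 + (-44*(-3) - 18*23) = -2388 + (132 - 414) = -2388 - 282 = -2670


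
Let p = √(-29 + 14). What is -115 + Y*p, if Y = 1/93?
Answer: -115 + I*√15/93 ≈ -115.0 + 0.041645*I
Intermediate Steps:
Y = 1/93 ≈ 0.010753
p = I*√15 (p = √(-15) = I*√15 ≈ 3.873*I)
-115 + Y*p = -115 + (I*√15)/93 = -115 + I*√15/93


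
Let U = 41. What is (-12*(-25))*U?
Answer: 12300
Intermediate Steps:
(-12*(-25))*U = -12*(-25)*41 = 300*41 = 12300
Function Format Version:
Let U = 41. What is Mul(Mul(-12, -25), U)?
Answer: 12300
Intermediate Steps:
Mul(Mul(-12, -25), U) = Mul(Mul(-12, -25), 41) = Mul(300, 41) = 12300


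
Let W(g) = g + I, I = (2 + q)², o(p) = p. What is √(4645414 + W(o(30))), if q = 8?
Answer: 2*√1161386 ≈ 2155.4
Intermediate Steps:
I = 100 (I = (2 + 8)² = 10² = 100)
W(g) = 100 + g (W(g) = g + 100 = 100 + g)
√(4645414 + W(o(30))) = √(4645414 + (100 + 30)) = √(4645414 + 130) = √4645544 = 2*√1161386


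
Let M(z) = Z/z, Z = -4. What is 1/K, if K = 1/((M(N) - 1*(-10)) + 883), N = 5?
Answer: 4461/5 ≈ 892.20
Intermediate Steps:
M(z) = -4/z
K = 5/4461 (K = 1/((-4/5 - 1*(-10)) + 883) = 1/((-4*⅕ + 10) + 883) = 1/((-⅘ + 10) + 883) = 1/(46/5 + 883) = 1/(4461/5) = 5/4461 ≈ 0.0011208)
1/K = 1/(5/4461) = 4461/5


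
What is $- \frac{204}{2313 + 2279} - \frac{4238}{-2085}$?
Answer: $\frac{4758889}{2393580} \approx 1.9882$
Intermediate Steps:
$- \frac{204}{2313 + 2279} - \frac{4238}{-2085} = - \frac{204}{4592} - - \frac{4238}{2085} = \left(-204\right) \frac{1}{4592} + \frac{4238}{2085} = - \frac{51}{1148} + \frac{4238}{2085} = \frac{4758889}{2393580}$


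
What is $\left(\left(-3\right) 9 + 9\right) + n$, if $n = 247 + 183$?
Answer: $412$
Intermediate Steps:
$n = 430$
$\left(\left(-3\right) 9 + 9\right) + n = \left(\left(-3\right) 9 + 9\right) + 430 = \left(-27 + 9\right) + 430 = -18 + 430 = 412$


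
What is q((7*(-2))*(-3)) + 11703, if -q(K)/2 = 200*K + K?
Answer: -5181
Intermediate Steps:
q(K) = -402*K (q(K) = -2*(200*K + K) = -402*K)
q((7*(-2))*(-3)) + 11703 = -402*7*(-2)*(-3) + 11703 = -(-5628)*(-3) + 11703 = -402*42 + 11703 = -16884 + 11703 = -5181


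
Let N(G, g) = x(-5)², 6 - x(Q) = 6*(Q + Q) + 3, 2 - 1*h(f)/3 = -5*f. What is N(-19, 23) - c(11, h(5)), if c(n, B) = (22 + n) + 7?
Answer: 3929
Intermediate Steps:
h(f) = 6 + 15*f (h(f) = 6 - (-15)*f = 6 + 15*f)
c(n, B) = 29 + n
x(Q) = 3 - 12*Q (x(Q) = 6 - (6*(Q + Q) + 3) = 6 - (6*(2*Q) + 3) = 6 - (12*Q + 3) = 6 - (3 + 12*Q) = 6 + (-3 - 12*Q) = 3 - 12*Q)
N(G, g) = 3969 (N(G, g) = (3 - 12*(-5))² = (3 + 60)² = 63² = 3969)
N(-19, 23) - c(11, h(5)) = 3969 - (29 + 11) = 3969 - 1*40 = 3969 - 40 = 3929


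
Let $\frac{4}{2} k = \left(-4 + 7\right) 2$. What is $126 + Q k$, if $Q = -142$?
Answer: $-300$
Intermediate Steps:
$k = 3$ ($k = \frac{\left(-4 + 7\right) 2}{2} = \frac{3 \cdot 2}{2} = \frac{1}{2} \cdot 6 = 3$)
$126 + Q k = 126 - 426 = -300$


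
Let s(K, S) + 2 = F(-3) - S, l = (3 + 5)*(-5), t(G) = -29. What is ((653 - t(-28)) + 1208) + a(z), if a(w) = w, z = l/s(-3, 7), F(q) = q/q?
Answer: 1895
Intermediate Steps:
F(q) = 1
l = -40 (l = 8*(-5) = -40)
s(K, S) = -1 - S (s(K, S) = -2 + (1 - S) = -1 - S)
z = 5 (z = -40/(-1 - 1*7) = -40/(-1 - 7) = -40/(-8) = -40*(-1/8) = 5)
((653 - t(-28)) + 1208) + a(z) = ((653 - 1*(-29)) + 1208) + 5 = ((653 + 29) + 1208) + 5 = (682 + 1208) + 5 = 1890 + 5 = 1895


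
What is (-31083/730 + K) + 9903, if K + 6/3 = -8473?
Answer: 1011357/730 ≈ 1385.4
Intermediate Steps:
K = -8475 (K = -2 - 8473 = -8475)
(-31083/730 + K) + 9903 = (-31083/730 - 8475) + 9903 = -6217833/730 + 9903 = 1011357/730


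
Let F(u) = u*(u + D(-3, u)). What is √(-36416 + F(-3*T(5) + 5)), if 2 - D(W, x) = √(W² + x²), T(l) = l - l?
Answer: √(-36381 - 5*√34) ≈ 190.81*I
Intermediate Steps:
T(l) = 0
D(W, x) = 2 - √(W² + x²)
F(u) = u*(2 + u - √(9 + u²)) (F(u) = u*(u + (2 - √((-3)² + u²))) = u*(u + (2 - √(9 + u²))) = u*(2 + u - √(9 + u²)))
√(-36416 + F(-3*T(5) + 5)) = √(-36416 + (-3*0 + 5)*(2 + (-3*0 + 5) - √(9 + (-3*0 + 5)²))) = √(-36416 + (0 + 5)*(2 + (0 + 5) - √(9 + (0 + 5)²))) = √(-36416 + 5*(2 + 5 - √(9 + 5²))) = √(-36416 + 5*(2 + 5 - √(9 + 25))) = √(-36416 + 5*(2 + 5 - √34)) = √(-36416 + 5*(7 - √34)) = √(-36416 + (35 - 5*√34)) = √(-36381 - 5*√34)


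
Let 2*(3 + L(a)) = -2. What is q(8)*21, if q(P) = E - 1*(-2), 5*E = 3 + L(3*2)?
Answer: 189/5 ≈ 37.800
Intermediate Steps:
L(a) = -4 (L(a) = -3 + (½)*(-2) = -3 - 1 = -4)
E = -⅕ (E = (3 - 4)/5 = (⅕)*(-1) = -⅕ ≈ -0.20000)
q(P) = 9/5 (q(P) = -⅕ - 1*(-2) = -⅕ + 2 = 9/5)
q(8)*21 = (9/5)*21 = 189/5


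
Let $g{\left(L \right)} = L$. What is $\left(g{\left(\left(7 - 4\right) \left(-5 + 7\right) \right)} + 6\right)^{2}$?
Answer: $144$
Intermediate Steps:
$\left(g{\left(\left(7 - 4\right) \left(-5 + 7\right) \right)} + 6\right)^{2} = \left(\left(7 - 4\right) \left(-5 + 7\right) + 6\right)^{2} = \left(3 \cdot 2 + 6\right)^{2} = \left(6 + 6\right)^{2} = 12^{2} = 144$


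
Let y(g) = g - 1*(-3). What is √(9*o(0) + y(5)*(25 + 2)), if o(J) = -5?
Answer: 3*√19 ≈ 13.077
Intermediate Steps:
y(g) = 3 + g (y(g) = g + 3 = 3 + g)
√(9*o(0) + y(5)*(25 + 2)) = √(9*(-5) + (3 + 5)*(25 + 2)) = √(-45 + 8*27) = √(-45 + 216) = √171 = 3*√19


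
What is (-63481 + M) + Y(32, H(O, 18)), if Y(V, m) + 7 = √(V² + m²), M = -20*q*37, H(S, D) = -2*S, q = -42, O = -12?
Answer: -32368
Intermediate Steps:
M = 31080 (M = -20*(-42)*37 = 840*37 = 31080)
Y(V, m) = -7 + √(V² + m²)
(-63481 + M) + Y(32, H(O, 18)) = (-63481 + 31080) + (-7 + √(32² + (-2*(-12))²)) = -32401 + (-7 + √(1024 + 24²)) = -32401 + (-7 + √(1024 + 576)) = -32401 + (-7 + √1600) = -32401 + (-7 + 40) = -32401 + 33 = -32368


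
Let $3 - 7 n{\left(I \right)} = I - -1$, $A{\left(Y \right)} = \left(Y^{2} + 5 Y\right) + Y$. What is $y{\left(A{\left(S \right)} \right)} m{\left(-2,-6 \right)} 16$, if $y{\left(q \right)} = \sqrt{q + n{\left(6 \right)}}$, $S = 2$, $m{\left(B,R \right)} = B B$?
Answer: $\frac{384 \sqrt{21}}{7} \approx 251.39$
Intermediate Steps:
$m{\left(B,R \right)} = B^{2}$
$A{\left(Y \right)} = Y^{2} + 6 Y$
$n{\left(I \right)} = \frac{2}{7} - \frac{I}{7}$ ($n{\left(I \right)} = \frac{3}{7} - \frac{I - -1}{7} = \frac{3}{7} - \frac{I + 1}{7} = \frac{3}{7} - \frac{1 + I}{7} = \frac{3}{7} - \left(\frac{1}{7} + \frac{I}{7}\right) = \frac{2}{7} - \frac{I}{7}$)
$y{\left(q \right)} = \sqrt{- \frac{4}{7} + q}$ ($y{\left(q \right)} = \sqrt{q + \left(\frac{2}{7} - \frac{6}{7}\right)} = \sqrt{q - \frac{4}{7}} = \sqrt{- \frac{4}{7} + q}$)
$y{\left(A{\left(S \right)} \right)} m{\left(-2,-6 \right)} 16 = \frac{\sqrt{-28 + 49 \cdot 2 \left(6 + 2\right)}}{7} \left(-2\right)^{2} \cdot 16 = \frac{\sqrt{-28 + 49 \cdot 2 \cdot 8}}{7} \cdot 4 \cdot 16 = \frac{\sqrt{-28 + 49 \cdot 16}}{7} \cdot 4 \cdot 16 = \frac{\sqrt{-28 + 784}}{7} \cdot 4 \cdot 16 = \frac{\sqrt{756}}{7} \cdot 4 \cdot 16 = \frac{6 \sqrt{21}}{7} \cdot 4 \cdot 16 = \frac{24 \sqrt{21}}{7} \cdot 16 = \frac{384 \sqrt{21}}{7}$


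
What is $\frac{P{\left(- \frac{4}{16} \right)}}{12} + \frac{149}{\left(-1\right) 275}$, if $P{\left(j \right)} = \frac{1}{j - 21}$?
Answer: $- \frac{7654}{14025} \approx -0.54574$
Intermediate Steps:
$P{\left(j \right)} = \frac{1}{-21 + j}$
$\frac{P{\left(- \frac{4}{16} \right)}}{12} + \frac{149}{\left(-1\right) 275} = \frac{1}{\left(-21 - \frac{4}{16}\right) 12} + \frac{149}{\left(-1\right) 275} = \frac{1}{-21 - \frac{1}{4}} \cdot \frac{1}{12} + \frac{149}{-275} = \frac{1}{-21 - \frac{1}{4}} \cdot \frac{1}{12} + 149 \left(- \frac{1}{275}\right) = \frac{1}{- \frac{85}{4}} \cdot \frac{1}{12} - \frac{149}{275} = \left(- \frac{4}{85}\right) \frac{1}{12} - \frac{149}{275} = - \frac{1}{255} - \frac{149}{275} = - \frac{7654}{14025}$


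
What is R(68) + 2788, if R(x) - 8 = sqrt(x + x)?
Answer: 2796 + 2*sqrt(34) ≈ 2807.7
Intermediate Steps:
R(x) = 8 + sqrt(2)*sqrt(x) (R(x) = 8 + sqrt(x + x) = 8 + sqrt(2*x) = 8 + sqrt(2)*sqrt(x))
R(68) + 2788 = (8 + sqrt(2)*sqrt(68)) + 2788 = (8 + sqrt(2)*(2*sqrt(17))) + 2788 = (8 + 2*sqrt(34)) + 2788 = 2796 + 2*sqrt(34)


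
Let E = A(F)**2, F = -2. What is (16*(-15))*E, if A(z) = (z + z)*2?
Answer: -15360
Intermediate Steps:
A(z) = 4*z (A(z) = (2*z)*2 = 4*z)
E = 64 (E = (4*(-2))**2 = (-8)**2 = 64)
(16*(-15))*E = (16*(-15))*64 = -240*64 = -15360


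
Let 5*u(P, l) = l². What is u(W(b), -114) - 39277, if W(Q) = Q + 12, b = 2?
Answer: -183389/5 ≈ -36678.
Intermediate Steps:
W(Q) = 12 + Q
u(P, l) = l²/5
u(W(b), -114) - 39277 = (⅕)*(-114)² - 39277 = (⅕)*12996 - 39277 = 12996/5 - 39277 = -183389/5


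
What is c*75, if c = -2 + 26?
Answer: 1800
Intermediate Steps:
c = 24
c*75 = 24*75 = 1800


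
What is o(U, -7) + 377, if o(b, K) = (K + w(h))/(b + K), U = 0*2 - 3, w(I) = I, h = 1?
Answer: 1888/5 ≈ 377.60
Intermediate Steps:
U = -3 (U = 0 - 3 = -3)
o(b, K) = (1 + K)/(K + b) (o(b, K) = (K + 1)/(b + K) = (1 + K)/(K + b))
o(U, -7) + 377 = (1 - 7)/(-7 - 3) + 377 = -6/(-10) + 377 = -1/10*(-6) + 377 = 3/5 + 377 = 1888/5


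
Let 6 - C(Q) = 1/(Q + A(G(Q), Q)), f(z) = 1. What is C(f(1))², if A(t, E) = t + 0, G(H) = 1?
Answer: 121/4 ≈ 30.250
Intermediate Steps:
A(t, E) = t
C(Q) = 6 - 1/(1 + Q) (C(Q) = 6 - 1/(Q + 1) = 6 - 1/(1 + Q))
C(f(1))² = ((5 + 6*1)/(1 + 1))² = ((5 + 6)/2)² = ((½)*11)² = (11/2)² = 121/4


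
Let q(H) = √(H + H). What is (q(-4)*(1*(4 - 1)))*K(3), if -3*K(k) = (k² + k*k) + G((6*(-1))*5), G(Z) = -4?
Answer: -28*I*√2 ≈ -39.598*I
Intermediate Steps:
K(k) = 4/3 - 2*k²/3 (K(k) = -((k² + k*k) - 4)/3 = -((k² + k²) - 4)/3 = -(2*k² - 4)/3 = -(-4 + 2*k²)/3 = 4/3 - 2*k²/3)
q(H) = √2*√H (q(H) = √(2*H) = √2*√H)
(q(-4)*(1*(4 - 1)))*K(3) = ((√2*√(-4))*(1*(4 - 1)))*(4/3 - ⅔*3²) = ((√2*(2*I))*(1*3))*(4/3 - ⅔*9) = ((2*I*√2)*3)*(4/3 - 6) = (6*I*√2)*(-14/3) = -28*I*√2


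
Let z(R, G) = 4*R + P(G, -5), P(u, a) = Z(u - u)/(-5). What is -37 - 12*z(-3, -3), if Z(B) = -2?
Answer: 511/5 ≈ 102.20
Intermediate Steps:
P(u, a) = ⅖ (P(u, a) = -2/(-5) = -2*(-⅕) = ⅖)
z(R, G) = ⅖ + 4*R (z(R, G) = 4*R + ⅖ = ⅖ + 4*R)
-37 - 12*z(-3, -3) = -37 - 12*(⅖ + 4*(-3)) = -37 - 12*(⅖ - 12) = -37 - 12*(-58/5) = -37 + 696/5 = 511/5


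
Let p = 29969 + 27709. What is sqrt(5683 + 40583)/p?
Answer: sqrt(46266)/57678 ≈ 0.0037292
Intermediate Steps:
p = 57678
sqrt(5683 + 40583)/p = sqrt(5683 + 40583)/57678 = sqrt(46266)*(1/57678) = sqrt(46266)/57678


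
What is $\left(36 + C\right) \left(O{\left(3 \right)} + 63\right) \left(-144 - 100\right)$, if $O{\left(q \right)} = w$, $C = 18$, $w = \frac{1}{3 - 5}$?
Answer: $-823500$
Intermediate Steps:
$w = - \frac{1}{2}$ ($w = \frac{1}{-2} = - \frac{1}{2} \approx -0.5$)
$O{\left(q \right)} = - \frac{1}{2}$
$\left(36 + C\right) \left(O{\left(3 \right)} + 63\right) \left(-144 - 100\right) = \left(36 + 18\right) \left(- \frac{1}{2} + 63\right) \left(-144 - 100\right) = 54 \cdot \frac{125}{2} \left(-244\right) = 3375 \left(-244\right) = -823500$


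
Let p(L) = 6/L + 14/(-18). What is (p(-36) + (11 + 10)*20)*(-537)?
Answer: -1350197/6 ≈ -2.2503e+5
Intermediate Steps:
p(L) = -7/9 + 6/L (p(L) = 6/L + 14*(-1/18) = 6/L - 7/9 = -7/9 + 6/L)
(p(-36) + (11 + 10)*20)*(-537) = ((-7/9 + 6/(-36)) + (11 + 10)*20)*(-537) = ((-7/9 + 6*(-1/36)) + 21*20)*(-537) = ((-7/9 - 1/6) + 420)*(-537) = (-17/18 + 420)*(-537) = (7543/18)*(-537) = -1350197/6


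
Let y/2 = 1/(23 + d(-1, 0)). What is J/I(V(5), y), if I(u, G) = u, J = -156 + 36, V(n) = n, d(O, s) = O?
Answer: -24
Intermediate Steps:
y = 1/11 (y = 2/(23 - 1) = 2/22 = 2*(1/22) = 1/11 ≈ 0.090909)
J = -120
J/I(V(5), y) = -120/5 = -120*⅕ = -24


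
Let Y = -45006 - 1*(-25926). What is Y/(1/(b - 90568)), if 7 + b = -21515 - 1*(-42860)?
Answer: 1320908400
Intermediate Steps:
Y = -19080 (Y = -45006 + 25926 = -19080)
b = 21338 (b = -7 + (-21515 - 1*(-42860)) = -7 + (-21515 + 42860) = -7 + 21345 = 21338)
Y/(1/(b - 90568)) = -19080/(1/(21338 - 90568)) = -19080/(1/(-69230)) = -19080/(-1/69230) = -19080*(-69230) = 1320908400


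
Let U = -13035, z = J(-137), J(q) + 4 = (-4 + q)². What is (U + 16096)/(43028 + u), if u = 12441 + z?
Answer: 3061/75346 ≈ 0.040626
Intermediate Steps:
J(q) = -4 + (-4 + q)²
z = 19877 (z = -4 + (-4 - 137)² = -4 + (-141)² = -4 + 19881 = 19877)
u = 32318 (u = 12441 + 19877 = 32318)
(U + 16096)/(43028 + u) = (-13035 + 16096)/(43028 + 32318) = 3061/75346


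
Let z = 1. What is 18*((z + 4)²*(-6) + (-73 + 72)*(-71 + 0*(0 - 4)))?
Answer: -1422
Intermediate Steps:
18*((z + 4)²*(-6) + (-73 + 72)*(-71 + 0*(0 - 4))) = 18*((1 + 4)²*(-6) + (-73 + 72)*(-71 + 0*(0 - 4))) = 18*(5²*(-6) - (-71 + 0*(-4))) = 18*(25*(-6) - (-71 + 0)) = 18*(-150 - 1*(-71)) = 18*(-150 + 71) = 18*(-79) = -1422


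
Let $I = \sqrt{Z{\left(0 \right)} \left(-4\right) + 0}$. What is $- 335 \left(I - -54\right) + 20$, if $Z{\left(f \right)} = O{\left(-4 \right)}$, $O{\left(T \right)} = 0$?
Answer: $-18070$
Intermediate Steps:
$Z{\left(f \right)} = 0$
$I = 0$ ($I = \sqrt{0 \left(-4\right) + 0} = \sqrt{0 + 0} = \sqrt{0} = 0$)
$- 335 \left(I - -54\right) + 20 = - 335 \left(0 - -54\right) + 20 = - 335 \left(0 + 54\right) + 20 = \left(-335\right) 54 + 20 = -18090 + 20 = -18070$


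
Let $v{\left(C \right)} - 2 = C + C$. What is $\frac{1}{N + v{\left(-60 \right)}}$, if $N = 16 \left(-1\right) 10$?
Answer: $- \frac{1}{278} \approx -0.0035971$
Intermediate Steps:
$N = -160$ ($N = \left(-16\right) 10 = -160$)
$v{\left(C \right)} = 2 + 2 C$ ($v{\left(C \right)} = 2 + \left(C + C\right) = 2 + 2 C$)
$\frac{1}{N + v{\left(-60 \right)}} = \frac{1}{-160 + \left(2 + 2 \left(-60\right)\right)} = \frac{1}{-160 + \left(2 - 120\right)} = \frac{1}{-160 - 118} = \frac{1}{-278} = - \frac{1}{278}$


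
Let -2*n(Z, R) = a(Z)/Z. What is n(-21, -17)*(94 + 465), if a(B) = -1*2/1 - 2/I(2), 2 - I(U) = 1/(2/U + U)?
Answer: -4472/105 ≈ -42.590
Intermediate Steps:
I(U) = 2 - 1/(U + 2/U) (I(U) = 2 - 1/(2/U + U) = 2 - 1/(U + 2/U))
a(B) = -16/5 (a(B) = -1*2/1 - 2*(2 + 2**2)/(4 - 1*2 + 2*2**2) = -2*1 - 2*(2 + 4)/(4 - 2 + 2*4) = -2 - 2*6/(4 - 2 + 8) = -2 - 2/((1/6)*10) = -2 - 2/5/3 = -2 - 2*3/5 = -2 - 6/5 = -16/5)
n(Z, R) = 8/(5*Z) (n(Z, R) = -(-8)/(5*Z) = 8/(5*Z))
n(-21, -17)*(94 + 465) = ((8/5)/(-21))*(94 + 465) = ((8/5)*(-1/21))*559 = -8/105*559 = -4472/105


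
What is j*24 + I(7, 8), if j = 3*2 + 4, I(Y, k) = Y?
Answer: 247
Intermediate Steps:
j = 10 (j = 6 + 4 = 10)
j*24 + I(7, 8) = 10*24 + 7 = 240 + 7 = 247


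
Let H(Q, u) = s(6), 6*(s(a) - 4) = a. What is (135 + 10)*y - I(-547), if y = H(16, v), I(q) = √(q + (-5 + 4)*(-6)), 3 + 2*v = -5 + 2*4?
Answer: 725 - I*√541 ≈ 725.0 - 23.259*I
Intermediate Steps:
v = 0 (v = -3/2 + (-5 + 2*4)/2 = -3/2 + (-5 + 8)/2 = -3/2 + (½)*3 = -3/2 + 3/2 = 0)
s(a) = 4 + a/6
H(Q, u) = 5 (H(Q, u) = 4 + (⅙)*6 = 4 + 1 = 5)
I(q) = √(6 + q) (I(q) = √(q - 1*(-6)) = √(q + 6) = √(6 + q))
y = 5
(135 + 10)*y - I(-547) = (135 + 10)*5 - √(6 - 547) = 145*5 - √(-541) = 725 - I*√541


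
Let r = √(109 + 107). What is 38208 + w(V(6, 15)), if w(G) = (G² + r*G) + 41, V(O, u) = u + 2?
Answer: 38538 + 102*√6 ≈ 38788.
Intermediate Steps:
V(O, u) = 2 + u
r = 6*√6 (r = √216 = 6*√6 ≈ 14.697)
w(G) = 41 + G² + 6*G*√6 (w(G) = (G² + (6*√6)*G) + 41 = (G² + 6*G*√6) + 41 = 41 + G² + 6*G*√6)
38208 + w(V(6, 15)) = 38208 + (41 + (2 + 15)² + 6*(2 + 15)*√6) = 38208 + (41 + 17² + 6*17*√6) = 38208 + (41 + 289 + 102*√6) = 38208 + (330 + 102*√6) = 38538 + 102*√6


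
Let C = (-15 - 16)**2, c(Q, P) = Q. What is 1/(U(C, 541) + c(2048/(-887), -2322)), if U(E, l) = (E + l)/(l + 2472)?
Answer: -2672531/4838350 ≈ -0.55236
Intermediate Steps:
C = 961 (C = (-31)**2 = 961)
U(E, l) = (E + l)/(2472 + l)
1/(U(C, 541) + c(2048/(-887), -2322)) = 1/((961 + 541)/(2472 + 541) + 2048/(-887)) = 1/(1502/3013 + 2048*(-1/887)) = 1/((1/3013)*1502 - 2048/887) = 1/(1502/3013 - 2048/887) = 1/(-4838350/2672531) = -2672531/4838350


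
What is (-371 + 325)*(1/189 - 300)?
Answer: 2608154/189 ≈ 13800.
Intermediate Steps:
(-371 + 325)*(1/189 - 300) = -46*(1/189 - 300) = -46*(-56699/189) = 2608154/189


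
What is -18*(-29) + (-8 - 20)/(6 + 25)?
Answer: 16154/31 ≈ 521.10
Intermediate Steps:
-18*(-29) + (-8 - 20)/(6 + 25) = 522 - 28/31 = 16154/31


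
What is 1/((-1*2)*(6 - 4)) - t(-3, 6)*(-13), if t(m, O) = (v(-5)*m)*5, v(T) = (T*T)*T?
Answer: 97499/4 ≈ 24375.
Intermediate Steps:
v(T) = T³ (v(T) = T²*T = T³)
t(m, O) = -625*m (t(m, O) = ((-5)³*m)*5 = -125*m*5 = -625*m)
1/((-1*2)*(6 - 4)) - t(-3, 6)*(-13) = 1/((-1*2)*(6 - 4)) - (-625)*(-3)*(-13) = 1/(-2*2) - 1*1875*(-13) = 1/(-4) - 1875*(-13) = -¼ + 24375 = 97499/4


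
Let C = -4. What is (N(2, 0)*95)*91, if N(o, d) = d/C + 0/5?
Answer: 0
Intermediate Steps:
N(o, d) = -d/4 (N(o, d) = d/(-4) + 0/5 = d*(-1/4) + 0*(1/5) = -d/4 + 0 = -d/4)
(N(2, 0)*95)*91 = (-1/4*0*95)*91 = (0*95)*91 = 0*91 = 0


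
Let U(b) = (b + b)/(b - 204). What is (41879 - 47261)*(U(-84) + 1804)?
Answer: -19424535/2 ≈ -9.7123e+6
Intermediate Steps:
U(b) = 2*b/(-204 + b) (U(b) = (2*b)/(-204 + b) = 2*b/(-204 + b))
(41879 - 47261)*(U(-84) + 1804) = (41879 - 47261)*(2*(-84)/(-204 - 84) + 1804) = -5382*(2*(-84)/(-288) + 1804) = -5382*(2*(-84)*(-1/288) + 1804) = -5382*(7/12 + 1804) = -5382*21655/12 = -19424535/2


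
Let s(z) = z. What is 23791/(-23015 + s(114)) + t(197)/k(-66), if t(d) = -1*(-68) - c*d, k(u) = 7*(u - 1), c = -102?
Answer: -472887941/10740569 ≈ -44.028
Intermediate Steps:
k(u) = -7 + 7*u (k(u) = 7*(-1 + u) = -7 + 7*u)
t(d) = 68 + 102*d (t(d) = -1*(-68) - (-102)*d = 68 + 102*d)
23791/(-23015 + s(114)) + t(197)/k(-66) = 23791/(-23015 + 114) + (68 + 102*197)/(-7 + 7*(-66)) = 23791/(-22901) + (68 + 20094)/(-7 - 462) = 23791*(-1/22901) + 20162/(-469) = -23791/22901 + 20162*(-1/469) = -23791/22901 - 20162/469 = -472887941/10740569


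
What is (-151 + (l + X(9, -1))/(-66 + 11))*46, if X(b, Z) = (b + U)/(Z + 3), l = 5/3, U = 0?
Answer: -1146941/165 ≈ -6951.2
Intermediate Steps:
l = 5/3 (l = 5*(⅓) = 5/3 ≈ 1.6667)
X(b, Z) = b/(3 + Z) (X(b, Z) = (b + 0)/(Z + 3) = b/(3 + Z))
(-151 + (l + X(9, -1))/(-66 + 11))*46 = (-151 + (5/3 + 9/(3 - 1))/(-66 + 11))*46 = (-151 + (5/3 + 9/2)/(-55))*46 = (-151 + (5/3 + 9*(½))*(-1/55))*46 = (-151 + (5/3 + 9/2)*(-1/55))*46 = (-151 + (37/6)*(-1/55))*46 = (-151 - 37/330)*46 = -49867/330*46 = -1146941/165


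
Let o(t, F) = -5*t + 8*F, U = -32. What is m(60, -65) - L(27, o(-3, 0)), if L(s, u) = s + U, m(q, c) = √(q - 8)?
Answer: 5 + 2*√13 ≈ 12.211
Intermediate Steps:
m(q, c) = √(-8 + q)
L(s, u) = -32 + s (L(s, u) = s - 32 = -32 + s)
m(60, -65) - L(27, o(-3, 0)) = √(-8 + 60) - (-32 + 27) = √52 - 1*(-5) = 2*√13 + 5 = 5 + 2*√13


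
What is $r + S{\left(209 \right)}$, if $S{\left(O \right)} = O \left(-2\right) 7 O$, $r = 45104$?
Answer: $-566430$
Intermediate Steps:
$S{\left(O \right)} = - 14 O^{2}$ ($S{\left(O \right)} = - 2 O 7 O = - 14 O O = - 14 O^{2}$)
$r + S{\left(209 \right)} = 45104 - 14 \cdot 209^{2} = 45104 - 611534 = -566430$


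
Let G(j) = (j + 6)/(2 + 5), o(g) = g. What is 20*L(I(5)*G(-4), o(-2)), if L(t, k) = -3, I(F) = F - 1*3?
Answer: -60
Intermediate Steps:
I(F) = -3 + F (I(F) = F - 3 = -3 + F)
G(j) = 6/7 + j/7 (G(j) = (6 + j)/7 = (6 + j)*(1/7) = 6/7 + j/7)
20*L(I(5)*G(-4), o(-2)) = 20*(-3) = -60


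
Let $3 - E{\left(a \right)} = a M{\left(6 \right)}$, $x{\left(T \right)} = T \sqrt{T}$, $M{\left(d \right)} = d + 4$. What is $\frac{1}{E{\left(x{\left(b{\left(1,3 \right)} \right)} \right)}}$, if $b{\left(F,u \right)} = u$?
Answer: $- \frac{1}{897} - \frac{10 \sqrt{3}}{897} \approx -0.020424$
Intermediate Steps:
$M{\left(d \right)} = 4 + d$
$x{\left(T \right)} = T^{\frac{3}{2}}$
$E{\left(a \right)} = 3 - 10 a$ ($E{\left(a \right)} = 3 - a \left(4 + 6\right) = 3 - a 10 = 3 - 10 a$)
$\frac{1}{E{\left(x{\left(b{\left(1,3 \right)} \right)} \right)}} = \frac{1}{3 - 10 \cdot 3^{\frac{3}{2}}} = \frac{1}{3 - 10 \cdot 3 \sqrt{3}} = \frac{1}{3 - 30 \sqrt{3}}$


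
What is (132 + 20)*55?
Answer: 8360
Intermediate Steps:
(132 + 20)*55 = 152*55 = 8360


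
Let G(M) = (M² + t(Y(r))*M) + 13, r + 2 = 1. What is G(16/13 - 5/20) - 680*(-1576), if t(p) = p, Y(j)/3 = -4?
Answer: 2897828649/2704 ≈ 1.0717e+6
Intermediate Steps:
r = -1 (r = -2 + 1 = -1)
Y(j) = -12 (Y(j) = 3*(-4) = -12)
G(M) = 13 + M² - 12*M (G(M) = (M² - 12*M) + 13 = 13 + M² - 12*M)
G(16/13 - 5/20) - 680*(-1576) = (13 + (16/13 - 5/20)² - 12*(16/13 - 5/20)) - 680*(-1576) = (13 + (16*(1/13) - 5*1/20)² - 12*(16*(1/13) - 5*1/20)) + 1071680 = (13 + (16/13 - ¼)² - 12*(16/13 - ¼)) + 1071680 = (13 + (51/52)² - 12*51/52) + 1071680 = (13 + 2601/2704 - 153/13) + 1071680 = 5929/2704 + 1071680 = 2897828649/2704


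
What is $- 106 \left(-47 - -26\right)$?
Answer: $2226$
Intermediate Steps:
$- 106 \left(-47 - -26\right) = - 106 \left(-47 + 26\right) = \left(-106\right) \left(-21\right) = 2226$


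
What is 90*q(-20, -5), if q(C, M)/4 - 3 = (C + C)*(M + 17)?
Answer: -171720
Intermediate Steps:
q(C, M) = 12 + 8*C*(17 + M) (q(C, M) = 12 + 4*((C + C)*(M + 17)) = 12 + 4*((2*C)*(17 + M)) = 12 + 4*(2*C*(17 + M)) = 12 + 8*C*(17 + M))
90*q(-20, -5) = 90*(12 + 136*(-20) + 8*(-20)*(-5)) = 90*(12 - 2720 + 800) = 90*(-1908) = -171720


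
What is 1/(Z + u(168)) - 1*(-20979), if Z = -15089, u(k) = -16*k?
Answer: 372943682/17777 ≈ 20979.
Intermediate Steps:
1/(Z + u(168)) - 1*(-20979) = 1/(-15089 - 16*168) - 1*(-20979) = 1/(-15089 - 2688) + 20979 = 1/(-17777) + 20979 = -1/17777 + 20979 = 372943682/17777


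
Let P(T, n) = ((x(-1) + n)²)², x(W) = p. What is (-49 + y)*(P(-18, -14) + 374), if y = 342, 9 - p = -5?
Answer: 109582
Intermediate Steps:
p = 14 (p = 9 - 1*(-5) = 9 + 5 = 14)
x(W) = 14
P(T, n) = (14 + n)⁴ (P(T, n) = ((14 + n)²)² = (14 + n)⁴)
(-49 + y)*(P(-18, -14) + 374) = (-49 + 342)*((14 - 14)⁴ + 374) = 293*(0⁴ + 374) = 293*(0 + 374) = 293*374 = 109582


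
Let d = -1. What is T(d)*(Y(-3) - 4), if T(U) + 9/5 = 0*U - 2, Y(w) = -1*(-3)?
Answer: 19/5 ≈ 3.8000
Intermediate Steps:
Y(w) = 3
T(U) = -19/5 (T(U) = -9/5 + (0*U - 2) = -9/5 + (0 - 2) = -9/5 - 2 = -19/5)
T(d)*(Y(-3) - 4) = -19*(3 - 4)/5 = -19/5*(-1) = 19/5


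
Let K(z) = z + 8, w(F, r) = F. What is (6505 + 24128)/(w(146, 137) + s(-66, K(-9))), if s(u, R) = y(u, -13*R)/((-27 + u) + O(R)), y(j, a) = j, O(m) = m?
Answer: 1439751/6895 ≈ 208.81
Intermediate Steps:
K(z) = 8 + z
s(u, R) = u/(-27 + R + u) (s(u, R) = u/((-27 + u) + R) = u/(-27 + R + u))
(6505 + 24128)/(w(146, 137) + s(-66, K(-9))) = (6505 + 24128)/(146 - 66/(-27 + (8 - 9) - 66)) = 30633/(146 - 66/(-27 - 1 - 66)) = 30633/(146 - 66/(-94)) = 30633/(146 - 66*(-1/94)) = 30633/(146 + 33/47) = 30633/(6895/47) = 30633*(47/6895) = 1439751/6895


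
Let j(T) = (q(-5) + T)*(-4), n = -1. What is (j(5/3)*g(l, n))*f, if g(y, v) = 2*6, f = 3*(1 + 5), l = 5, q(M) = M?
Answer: 2880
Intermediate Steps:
j(T) = 20 - 4*T (j(T) = (-5 + T)*(-4) = 20 - 4*T)
f = 18 (f = 3*6 = 18)
g(y, v) = 12
(j(5/3)*g(l, n))*f = ((20 - 20/3)*12)*18 = ((40/3)*12)*18 = 160*18 = 2880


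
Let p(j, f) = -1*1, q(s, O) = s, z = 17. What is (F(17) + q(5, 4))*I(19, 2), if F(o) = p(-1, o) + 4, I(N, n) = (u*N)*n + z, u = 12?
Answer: 3784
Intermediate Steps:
I(N, n) = 17 + 12*N*n (I(N, n) = (12*N)*n + 17 = 12*N*n + 17 = 17 + 12*N*n)
p(j, f) = -1
F(o) = 3 (F(o) = -1 + 4 = 3)
(F(17) + q(5, 4))*I(19, 2) = (3 + 5)*(17 + 12*19*2) = 8*(17 + 456) = 8*473 = 3784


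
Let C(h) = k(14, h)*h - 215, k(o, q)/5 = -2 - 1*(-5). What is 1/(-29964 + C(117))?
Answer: -1/28424 ≈ -3.5182e-5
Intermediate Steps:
k(o, q) = 15 (k(o, q) = 5*(-2 - 1*(-5)) = 5*(-2 + 5) = 5*3 = 15)
C(h) = -215 + 15*h (C(h) = 15*h - 215 = -215 + 15*h)
1/(-29964 + C(117)) = 1/(-29964 + (-215 + 15*117)) = 1/(-29964 + (-215 + 1755)) = 1/(-29964 + 1540) = 1/(-28424) = -1/28424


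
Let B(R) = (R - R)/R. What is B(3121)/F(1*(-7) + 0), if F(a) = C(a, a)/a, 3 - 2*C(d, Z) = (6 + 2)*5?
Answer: 0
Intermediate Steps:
C(d, Z) = -37/2 (C(d, Z) = 3/2 - (6 + 2)*5/2 = 3/2 - 4*5 = 3/2 - 1/2*40 = 3/2 - 20 = -37/2)
B(R) = 0 (B(R) = 0/R = 0)
F(a) = -37/(2*a)
B(3121)/F(1*(-7) + 0) = 0/((-37/(2*(1*(-7) + 0)))) = 0/((-37/(2*(-7 + 0)))) = 0/((-37/2/(-7))) = 0/((-37/2*(-1/7))) = 0/(37/14) = 0*(14/37) = 0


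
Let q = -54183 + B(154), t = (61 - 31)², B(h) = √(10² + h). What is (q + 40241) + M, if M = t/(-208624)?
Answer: -727159177/52156 + √254 ≈ -13926.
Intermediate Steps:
B(h) = √(100 + h)
t = 900 (t = 30² = 900)
q = -54183 + √254 (q = -54183 + √(100 + 154) = -54183 + √254 ≈ -54167.)
M = -225/52156 (M = 900/(-208624) = 900*(-1/208624) = -225/52156 ≈ -0.0043140)
(q + 40241) + M = ((-54183 + √254) + 40241) - 225/52156 = (-13942 + √254) - 225/52156 = -727159177/52156 + √254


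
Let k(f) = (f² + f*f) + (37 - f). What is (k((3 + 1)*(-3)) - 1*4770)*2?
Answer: -8866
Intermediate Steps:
k(f) = 37 - f + 2*f² (k(f) = (f² + f²) + (37 - f) = 2*f² + (37 - f) = 37 - f + 2*f²)
(k((3 + 1)*(-3)) - 1*4770)*2 = ((37 - (3 + 1)*(-3) + 2*((3 + 1)*(-3))²) - 1*4770)*2 = ((37 - 4*(-3) + 2*(4*(-3))²) - 4770)*2 = ((37 - 1*(-12) + 2*(-12)²) - 4770)*2 = ((37 + 12 + 2*144) - 4770)*2 = ((37 + 12 + 288) - 4770)*2 = (337 - 4770)*2 = -4433*2 = -8866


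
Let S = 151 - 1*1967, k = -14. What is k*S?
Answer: 25424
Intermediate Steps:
S = -1816 (S = 151 - 1967 = -1816)
k*S = -14*(-1816) = 25424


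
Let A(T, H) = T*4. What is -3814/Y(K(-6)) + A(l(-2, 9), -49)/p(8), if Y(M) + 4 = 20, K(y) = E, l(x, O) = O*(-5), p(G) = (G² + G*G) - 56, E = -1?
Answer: -1927/8 ≈ -240.88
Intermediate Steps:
p(G) = -56 + 2*G² (p(G) = (G² + G²) - 56 = 2*G² - 56 = -56 + 2*G²)
l(x, O) = -5*O
A(T, H) = 4*T
K(y) = -1
Y(M) = 16 (Y(M) = -4 + 20 = 16)
-3814/Y(K(-6)) + A(l(-2, 9), -49)/p(8) = -3814/16 + (4*(-5*9))/(-56 + 2*8²) = -3814*1/16 + (4*(-45))/(-56 + 2*64) = -1907/8 - 180/(-56 + 128) = -1907/8 - 180/72 = -1907/8 - 180*1/72 = -1907/8 - 5/2 = -1927/8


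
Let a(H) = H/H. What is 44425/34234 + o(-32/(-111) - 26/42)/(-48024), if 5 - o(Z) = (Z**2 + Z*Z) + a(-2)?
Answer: 321989316367097/248140711383516 ≈ 1.2976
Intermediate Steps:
a(H) = 1
o(Z) = 4 - 2*Z**2 (o(Z) = 5 - ((Z**2 + Z*Z) + 1) = 5 - ((Z**2 + Z**2) + 1) = 5 - (2*Z**2 + 1) = 5 - (1 + 2*Z**2) = 5 + (-1 - 2*Z**2) = 4 - 2*Z**2)
44425/34234 + o(-32/(-111) - 26/42)/(-48024) = 44425/34234 + (4 - 2*(-32/(-111) - 26/42)**2)/(-48024) = 44425*(1/34234) + (4 - 2*(-32*(-1/111) - 26*1/42)**2)*(-1/48024) = 44425/34234 + (4 - 2*(32/111 - 13/21)**2)*(-1/48024) = 44425/34234 + (4 - 2*(-257/777)**2)*(-1/48024) = 44425/34234 + (4 - 2*66049/603729)*(-1/48024) = 44425/34234 + (4 - 132098/603729)*(-1/48024) = 44425/34234 + (2282818/603729)*(-1/48024) = 44425/34234 - 1141409/14496740748 = 321989316367097/248140711383516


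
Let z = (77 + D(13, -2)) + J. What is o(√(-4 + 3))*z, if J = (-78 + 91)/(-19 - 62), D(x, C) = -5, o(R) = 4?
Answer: 23276/81 ≈ 287.36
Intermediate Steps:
J = -13/81 (J = 13/(-81) = 13*(-1/81) = -13/81 ≈ -0.16049)
z = 5819/81 (z = (77 - 5) - 13/81 = 72 - 13/81 = 5819/81 ≈ 71.839)
o(√(-4 + 3))*z = 4*(5819/81) = 23276/81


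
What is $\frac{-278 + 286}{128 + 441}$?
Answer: $\frac{8}{569} \approx 0.01406$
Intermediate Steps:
$\frac{-278 + 286}{128 + 441} = \frac{8}{569}$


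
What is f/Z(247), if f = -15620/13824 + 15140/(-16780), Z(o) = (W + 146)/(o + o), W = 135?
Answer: -1455444289/407391552 ≈ -3.5726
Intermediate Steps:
Z(o) = 281/(2*o) (Z(o) = (135 + 146)/(o + o) = 281/((2*o)) = 281*(1/(2*o)) = 281/(2*o))
f = -5892487/2899584 (f = -15620*1/13824 + 15140*(-1/16780) = -3905/3456 - 757/839 = -5892487/2899584 ≈ -2.0322)
f/Z(247) = -5892487/(2899584*((281/2)/247)) = -5892487/(2899584*((281/2)*(1/247))) = -5892487/(2899584*281/494) = -5892487/2899584*494/281 = -1455444289/407391552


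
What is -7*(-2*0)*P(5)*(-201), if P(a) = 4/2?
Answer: 0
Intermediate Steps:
P(a) = 2 (P(a) = 4*(1/2) = 2)
-7*(-2*0)*P(5)*(-201) = -7*(-2*0)*2*(-201) = -0*2*(-201) = -7*0*(-201) = 0*(-201) = 0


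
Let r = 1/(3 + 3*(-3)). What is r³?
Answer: -1/216 ≈ -0.0046296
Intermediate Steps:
r = -⅙ (r = 1/(3 - 9) = 1/(-6) = -⅙ ≈ -0.16667)
r³ = (-⅙)³ = -1/216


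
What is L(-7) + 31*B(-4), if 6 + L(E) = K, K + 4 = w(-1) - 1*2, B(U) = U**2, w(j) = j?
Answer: 483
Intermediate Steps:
K = -7 (K = -4 + (-1 - 1*2) = -4 + (-1 - 2) = -4 - 3 = -7)
L(E) = -13 (L(E) = -6 - 7 = -13)
L(-7) + 31*B(-4) = -13 + 31*(-4)**2 = -13 + 31*16 = -13 + 496 = 483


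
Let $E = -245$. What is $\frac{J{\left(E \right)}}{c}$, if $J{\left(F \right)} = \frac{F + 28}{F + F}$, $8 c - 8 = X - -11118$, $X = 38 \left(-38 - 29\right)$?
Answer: $\frac{31}{75075} \approx 0.00041292$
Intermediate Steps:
$X = -2546$ ($X = 38 \left(-67\right) = -2546$)
$c = \frac{2145}{2}$ ($c = 1 + \frac{-2546 - -11118}{8} = 1 + \frac{-2546 + 11118}{8} = 1 + \frac{1}{8} \cdot 8572 = 1 + \frac{2143}{2} = \frac{2145}{2} \approx 1072.5$)
$J{\left(F \right)} = \frac{28 + F}{2 F}$
$\frac{J{\left(E \right)}}{c} = \frac{\frac{1}{2} \frac{1}{-245} \left(28 - 245\right)}{\frac{2145}{2}} = \frac{1}{2} \left(- \frac{1}{245}\right) \left(-217\right) \frac{2}{2145} = \frac{31}{70} \cdot \frac{2}{2145} = \frac{31}{75075}$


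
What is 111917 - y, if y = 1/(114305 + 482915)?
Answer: 66839070739/597220 ≈ 1.1192e+5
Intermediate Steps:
y = 1/597220 ≈ 1.6744e-6
111917 - y = 111917 - 1*1/597220 = 111917 - 1/597220 = 66839070739/597220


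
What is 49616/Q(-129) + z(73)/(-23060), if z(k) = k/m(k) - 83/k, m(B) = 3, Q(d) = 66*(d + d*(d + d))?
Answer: 1995435070/92085010281 ≈ 0.021669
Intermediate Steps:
Q(d) = 66*d + 132*d**2 (Q(d) = 66*(d + d*(2*d)) = 66*(d + 2*d**2) = 66*d + 132*d**2)
z(k) = -83/k + k/3 (z(k) = k/3 - 83/k = -83/k + k/3)
49616/Q(-129) + z(73)/(-23060) = 49616/((66*(-129)*(1 + 2*(-129)))) + (-83/73 + (1/3)*73)/(-23060) = 49616/((66*(-129)*(1 - 258))) + (-83*1/73 + 73/3)*(-1/23060) = 49616/((66*(-129)*(-257))) + (-83/73 + 73/3)*(-1/23060) = 49616/2188098 + (5080/219)*(-1/23060) = 49616*(1/2188098) - 254/252507 = 24808/1094049 - 254/252507 = 1995435070/92085010281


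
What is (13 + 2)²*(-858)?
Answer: -193050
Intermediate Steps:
(13 + 2)²*(-858) = 15²*(-858) = 225*(-858) = -193050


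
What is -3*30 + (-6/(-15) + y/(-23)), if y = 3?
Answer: -10319/115 ≈ -89.730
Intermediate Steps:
-3*30 + (-6/(-15) + y/(-23)) = -3*30 + (-6/(-15) + 3/(-23)) = -90 + (-6*(-1/15) + 3*(-1/23)) = -90 + (2/5 - 3/23) = -90 + 31/115 = -10319/115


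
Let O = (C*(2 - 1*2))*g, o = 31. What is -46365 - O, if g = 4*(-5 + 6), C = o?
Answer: -46365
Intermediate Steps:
C = 31
g = 4 (g = 4*1 = 4)
O = 0 (O = (31*(2 - 1*2))*4 = (31*(2 - 2))*4 = (31*0)*4 = 0*4 = 0)
-46365 - O = -46365 - 1*0 = -46365 + 0 = -46365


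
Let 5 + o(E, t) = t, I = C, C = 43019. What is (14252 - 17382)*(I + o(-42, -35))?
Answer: -134524270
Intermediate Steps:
I = 43019
o(E, t) = -5 + t
(14252 - 17382)*(I + o(-42, -35)) = (14252 - 17382)*(43019 + (-5 - 35)) = -3130*(43019 - 40) = -3130*42979 = -134524270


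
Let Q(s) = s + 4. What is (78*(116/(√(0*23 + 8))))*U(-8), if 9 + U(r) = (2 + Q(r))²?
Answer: -11310*√2 ≈ -15995.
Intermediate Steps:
Q(s) = 4 + s
U(r) = -9 + (6 + r)² (U(r) = -9 + (2 + (4 + r))² = -9 + (6 + r)²)
(78*(116/(√(0*23 + 8))))*U(-8) = (78*(116/(√(0*23 + 8))))*(-9 + (6 - 8)²) = (78*(116/(√(0 + 8))))*(-9 + (-2)²) = (78*(116/(√8)))*(-9 + 4) = (78*(116/((2*√2))))*(-5) = (78*(116*(√2/4)))*(-5) = (78*(29*√2))*(-5) = (2262*√2)*(-5) = -11310*√2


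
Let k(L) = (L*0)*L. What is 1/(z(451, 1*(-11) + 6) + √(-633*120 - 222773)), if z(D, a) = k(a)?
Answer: -I*√298733/298733 ≈ -0.0018296*I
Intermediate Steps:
k(L) = 0 (k(L) = 0*L = 0)
z(D, a) = 0
1/(z(451, 1*(-11) + 6) + √(-633*120 - 222773)) = 1/(0 + √(-633*120 - 222773)) = 1/(0 + √(-75960 - 222773)) = 1/(0 + √(-298733)) = 1/(0 + I*√298733) = 1/(I*√298733) = -I*√298733/298733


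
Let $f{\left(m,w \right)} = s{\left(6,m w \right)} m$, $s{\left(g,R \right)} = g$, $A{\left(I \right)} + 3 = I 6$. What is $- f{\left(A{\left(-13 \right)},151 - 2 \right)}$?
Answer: $486$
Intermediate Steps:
$A{\left(I \right)} = -3 + 6 I$ ($A{\left(I \right)} = -3 + I 6 = -3 + 6 I$)
$f{\left(m,w \right)} = 6 m$
$- f{\left(A{\left(-13 \right)},151 - 2 \right)} = - 6 \left(-3 + 6 \left(-13\right)\right) = - 6 \left(-3 - 78\right) = - 6 \left(-81\right) = \left(-1\right) \left(-486\right) = 486$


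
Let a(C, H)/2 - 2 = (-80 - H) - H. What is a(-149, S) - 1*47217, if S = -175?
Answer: -46673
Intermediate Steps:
a(C, H) = -156 - 4*H (a(C, H) = 4 + 2*((-80 - H) - H) = 4 + 2*(-80 - 2*H) = 4 + (-160 - 4*H) = -156 - 4*H)
a(-149, S) - 1*47217 = (-156 - 4*(-175)) - 1*47217 = (-156 + 700) - 47217 = 544 - 47217 = -46673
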